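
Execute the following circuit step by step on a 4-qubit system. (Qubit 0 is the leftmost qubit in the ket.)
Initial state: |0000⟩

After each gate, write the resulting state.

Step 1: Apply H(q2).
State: 1/√2|0000⟩ + 1/√2|0010⟩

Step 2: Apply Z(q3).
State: 1/√2|0000⟩ + 1/√2|0010⟩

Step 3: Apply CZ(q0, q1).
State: 1/√2|0000⟩ + 1/√2|0010⟩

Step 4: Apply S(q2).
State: 1/√2|0000⟩ + (1/√2)i|0010⟩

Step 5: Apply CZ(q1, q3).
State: 1/√2|0000⟩ + (1/√2)i|0010⟩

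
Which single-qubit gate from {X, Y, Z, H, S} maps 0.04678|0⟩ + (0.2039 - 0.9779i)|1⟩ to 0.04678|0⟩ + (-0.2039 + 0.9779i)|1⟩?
Z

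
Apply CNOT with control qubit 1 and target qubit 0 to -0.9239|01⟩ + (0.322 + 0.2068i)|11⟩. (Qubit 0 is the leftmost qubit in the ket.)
(0.322 + 0.2068i)|01⟩ - 0.9239|11⟩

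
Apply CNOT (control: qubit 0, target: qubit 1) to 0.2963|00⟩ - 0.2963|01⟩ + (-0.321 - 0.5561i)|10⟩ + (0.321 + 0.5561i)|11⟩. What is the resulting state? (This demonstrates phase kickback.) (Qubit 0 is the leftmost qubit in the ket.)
0.2963|00⟩ - 0.2963|01⟩ + (0.321 + 0.5561i)|10⟩ + (-0.321 - 0.5561i)|11⟩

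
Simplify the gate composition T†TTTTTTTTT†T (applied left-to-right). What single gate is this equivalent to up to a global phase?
T†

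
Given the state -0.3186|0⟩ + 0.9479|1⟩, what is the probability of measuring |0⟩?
0.1015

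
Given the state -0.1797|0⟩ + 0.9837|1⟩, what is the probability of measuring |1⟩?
0.9677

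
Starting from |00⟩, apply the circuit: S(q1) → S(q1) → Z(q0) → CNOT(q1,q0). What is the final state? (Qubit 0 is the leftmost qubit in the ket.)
|00⟩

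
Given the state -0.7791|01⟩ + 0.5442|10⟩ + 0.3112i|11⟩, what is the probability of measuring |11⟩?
0.09685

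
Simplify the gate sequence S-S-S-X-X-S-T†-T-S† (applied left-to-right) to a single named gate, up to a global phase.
S†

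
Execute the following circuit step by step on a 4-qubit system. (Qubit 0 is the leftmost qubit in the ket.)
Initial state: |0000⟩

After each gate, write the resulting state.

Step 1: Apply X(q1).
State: |0100⟩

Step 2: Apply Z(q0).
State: |0100⟩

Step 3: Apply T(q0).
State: |0100⟩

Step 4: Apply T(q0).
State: |0100⟩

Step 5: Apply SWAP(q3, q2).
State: |0100⟩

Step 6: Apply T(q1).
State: (1/√2 + (1/√2)i)|0100⟩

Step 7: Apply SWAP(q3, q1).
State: (1/√2 + (1/√2)i)|0001⟩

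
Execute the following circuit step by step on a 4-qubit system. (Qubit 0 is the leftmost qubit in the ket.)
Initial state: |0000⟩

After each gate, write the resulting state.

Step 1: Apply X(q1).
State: |0100⟩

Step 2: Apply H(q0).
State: 1/√2|0100⟩ + 1/√2|1100⟩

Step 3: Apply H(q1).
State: 1/2|0000⟩ - 1/2|0100⟩ + 1/2|1000⟩ - 1/2|1100⟩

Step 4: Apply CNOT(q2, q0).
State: 1/2|0000⟩ - 1/2|0100⟩ + 1/2|1000⟩ - 1/2|1100⟩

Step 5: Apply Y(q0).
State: -(1/2)i|0000⟩ + (1/2)i|0100⟩ + (1/2)i|1000⟩ - (1/2)i|1100⟩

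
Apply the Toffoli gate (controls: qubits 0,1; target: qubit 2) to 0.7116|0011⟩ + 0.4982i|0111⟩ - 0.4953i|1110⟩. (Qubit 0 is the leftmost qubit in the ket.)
0.7116|0011⟩ + 0.4982i|0111⟩ - 0.4953i|1100⟩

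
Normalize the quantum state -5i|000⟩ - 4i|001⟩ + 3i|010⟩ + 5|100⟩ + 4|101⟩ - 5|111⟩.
-0.4642i|000⟩ - 0.3714i|001⟩ + 0.2785i|010⟩ + 0.4642|100⟩ + 0.3714|101⟩ - 0.4642|111⟩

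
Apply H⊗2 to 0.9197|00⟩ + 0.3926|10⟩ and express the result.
0.6562|00⟩ + 0.6562|01⟩ + 0.2636|10⟩ + 0.2636|11⟩

H⊗2 gives amp(|y⟩) = (1/2) Σ_x (−1)^(x·y) amp(|x⟩), where x·y is the number of positions in which both x and y have a 1.
|00⟩: (0.9197 + 0.3926)/2 = 0.6562
|01⟩: (0.9197 + 0.3926)/2 = 0.6562
|10⟩: (0.9197 - 0.3926)/2 = 0.2636
|11⟩: (0.9197 - 0.3926)/2 = 0.2636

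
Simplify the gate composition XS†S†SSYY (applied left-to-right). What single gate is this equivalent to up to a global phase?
X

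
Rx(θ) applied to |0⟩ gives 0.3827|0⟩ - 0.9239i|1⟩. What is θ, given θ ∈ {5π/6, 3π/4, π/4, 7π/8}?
3π/4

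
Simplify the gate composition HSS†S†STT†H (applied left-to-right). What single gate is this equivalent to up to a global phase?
I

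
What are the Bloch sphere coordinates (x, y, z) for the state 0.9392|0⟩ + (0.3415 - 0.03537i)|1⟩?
(0.6415, -0.06644, 0.7642)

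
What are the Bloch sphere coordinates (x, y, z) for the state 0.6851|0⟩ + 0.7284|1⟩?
(0.9981, 0, -0.0612)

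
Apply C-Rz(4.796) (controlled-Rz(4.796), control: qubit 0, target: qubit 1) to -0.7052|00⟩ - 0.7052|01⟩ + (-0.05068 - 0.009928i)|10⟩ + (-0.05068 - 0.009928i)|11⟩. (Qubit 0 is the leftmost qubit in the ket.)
-0.7052|00⟩ - 0.7052|01⟩ + (0.03058 + 0.04161i)|10⟩ + (0.04402 - 0.027i)|11⟩

C-Rz(4.796) leaves the control-|0⟩ kets |00⟩, |01⟩ unchanged and applies Rz(4.796) to qubit 1 on the control-|1⟩ pair (|10⟩, |11⟩).
Rz(4.796) = [[e^(−iθ/2), 0], [0, e^(iθ/2)]] with e^(±iθ/2) = cos(θ/2) ± i·sin(θ/2); θ = 4.796, cos(θ/2) ≈ -0.736041, sin(θ/2) ≈ 0.676937.
With a = amp(|10⟩) = (-0.05068 - 0.009928i) and b = amp(|11⟩) = (-0.05068 - 0.009928i):
new amp(|10⟩) = (-0.736041 - 0.676937i)·a = (0.03058 + 0.04161i)
new amp(|11⟩) = (-0.736041 + 0.676937i)·b = (0.04402 - 0.027i)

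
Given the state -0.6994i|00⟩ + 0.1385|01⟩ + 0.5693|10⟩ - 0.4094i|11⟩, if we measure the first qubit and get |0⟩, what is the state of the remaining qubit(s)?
-0.981i|0⟩ + 0.1943|1⟩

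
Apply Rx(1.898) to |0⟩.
0.5825|0⟩ - 0.8128i|1⟩

Rx(1.898) = [[cos(θ/2), −i·sin(θ/2)], [−i·sin(θ/2), cos(θ/2)]]; θ = 1.898, cos(θ/2) ≈ 0.582496, sin(θ/2) ≈ 0.812833.
With a = amp(|0⟩) = 1 and b = amp(|1⟩) = 0:
new amp(|0⟩) = (0.582496)·a + (-0.812833i)·b = 0.5825
new amp(|1⟩) = (-0.812833i)·a + (0.582496)·b = -0.8128i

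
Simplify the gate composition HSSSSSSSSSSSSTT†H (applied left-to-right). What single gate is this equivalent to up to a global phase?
I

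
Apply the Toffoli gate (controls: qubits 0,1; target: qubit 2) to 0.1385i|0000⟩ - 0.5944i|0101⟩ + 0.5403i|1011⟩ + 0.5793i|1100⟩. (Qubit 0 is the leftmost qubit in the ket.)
0.1385i|0000⟩ - 0.5944i|0101⟩ + 0.5403i|1011⟩ + 0.5793i|1110⟩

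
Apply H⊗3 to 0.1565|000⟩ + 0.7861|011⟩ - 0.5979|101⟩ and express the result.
0.1219|000⟩ - 0.01121|001⟩ - 0.434|010⟩ + 0.5446|011⟩ + 0.5446|100⟩ - 0.434|101⟩ - 0.01121|110⟩ + 0.1219|111⟩

H⊗3 gives amp(|y⟩) = (1/2√2) Σ_x (−1)^(x·y) amp(|x⟩), where x·y is the number of positions in which both x and y have a 1.
|000⟩: (0.1565 + 0.7861 - 0.5979)/(2√2) = 0.1219
|001⟩: (0.1565 - 0.7861 + 0.5979)/(2√2) = -0.01121
|010⟩: (0.1565 - 0.7861 - 0.5979)/(2√2) = -0.434
|011⟩: (0.1565 + 0.7861 + 0.5979)/(2√2) = 0.5446
|100⟩: (0.1565 + 0.7861 + 0.5979)/(2√2) = 0.5446
|101⟩: (0.1565 - 0.7861 - 0.5979)/(2√2) = -0.434
|110⟩: (0.1565 - 0.7861 + 0.5979)/(2√2) = -0.01121
|111⟩: (0.1565 + 0.7861 - 0.5979)/(2√2) = 0.1219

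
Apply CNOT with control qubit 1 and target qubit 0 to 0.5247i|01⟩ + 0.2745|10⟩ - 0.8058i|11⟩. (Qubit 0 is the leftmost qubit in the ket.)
-0.8058i|01⟩ + 0.2745|10⟩ + 0.5247i|11⟩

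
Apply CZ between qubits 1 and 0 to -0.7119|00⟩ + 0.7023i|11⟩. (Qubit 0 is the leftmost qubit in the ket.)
-0.7119|00⟩ - 0.7023i|11⟩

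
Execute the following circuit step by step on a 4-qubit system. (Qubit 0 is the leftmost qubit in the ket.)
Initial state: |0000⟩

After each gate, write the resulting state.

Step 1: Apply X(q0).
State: |1000⟩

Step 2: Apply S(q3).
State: |1000⟩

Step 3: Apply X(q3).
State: |1001⟩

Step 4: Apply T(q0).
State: (1/√2 + (1/√2)i)|1001⟩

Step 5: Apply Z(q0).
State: (-1/√2 - (1/√2)i)|1001⟩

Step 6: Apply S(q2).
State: (-1/√2 - (1/√2)i)|1001⟩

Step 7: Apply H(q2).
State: (-1/2 - (1/2)i)|1001⟩ + (-1/2 - (1/2)i)|1011⟩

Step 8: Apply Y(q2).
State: (-1/2 + (1/2)i)|1001⟩ + (1/2 - (1/2)i)|1011⟩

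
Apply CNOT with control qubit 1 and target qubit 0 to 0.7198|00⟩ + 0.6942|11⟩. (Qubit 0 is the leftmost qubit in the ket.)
0.7198|00⟩ + 0.6942|01⟩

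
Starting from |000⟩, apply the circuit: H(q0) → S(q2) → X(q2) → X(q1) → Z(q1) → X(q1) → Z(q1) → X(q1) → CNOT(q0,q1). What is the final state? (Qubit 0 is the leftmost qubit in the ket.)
-1/√2|011⟩ - 1/√2|101⟩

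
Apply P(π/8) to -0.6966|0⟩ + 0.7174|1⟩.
-0.6966|0⟩ + (0.6628 + 0.2745i)|1⟩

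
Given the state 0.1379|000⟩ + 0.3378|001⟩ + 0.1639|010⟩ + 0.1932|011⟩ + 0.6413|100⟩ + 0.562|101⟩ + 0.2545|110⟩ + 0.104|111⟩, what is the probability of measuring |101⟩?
0.3158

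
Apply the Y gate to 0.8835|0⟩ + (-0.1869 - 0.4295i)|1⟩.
(-0.4295 + 0.1869i)|0⟩ + 0.8835i|1⟩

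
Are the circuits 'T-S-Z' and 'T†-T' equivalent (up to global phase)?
No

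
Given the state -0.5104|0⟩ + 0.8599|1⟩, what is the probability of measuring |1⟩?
0.7394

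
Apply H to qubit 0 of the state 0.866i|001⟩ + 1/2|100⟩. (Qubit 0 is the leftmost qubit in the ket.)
1/√8|000⟩ + 0.6124i|001⟩ - 1/√8|100⟩ + 0.6124i|101⟩

H on qubit 0 mixes each pair of kets that differ only in qubit 0: amplitudes (a, b) of (|…0…⟩, |…1…⟩) become ((a + b)/√2, (a − b)/√2). Kets absent from the input have amplitude 0.
(|000⟩, |100⟩): (a, b) = (0, 1/2) → (1/√8, -1/√8)
(|001⟩, |101⟩): (a, b) = (0.866i, 0) → (0.6124i, 0.6124i)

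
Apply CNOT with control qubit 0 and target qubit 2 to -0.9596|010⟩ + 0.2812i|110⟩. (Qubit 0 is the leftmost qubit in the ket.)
-0.9596|010⟩ + 0.2812i|111⟩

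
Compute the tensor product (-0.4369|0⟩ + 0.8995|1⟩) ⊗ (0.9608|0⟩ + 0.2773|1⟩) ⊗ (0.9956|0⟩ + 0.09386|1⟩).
-0.4179|000⟩ - 0.0394|001⟩ - 0.1206|010⟩ - 0.01137|011⟩ + 0.8604|100⟩ + 0.08112|101⟩ + 0.2483|110⟩ + 0.02341|111⟩

amp(|b₁b₂…⟩) = product of the factor amplitudes for bits b₁, b₂, …; only kets whose every factor amplitude is nonzero survive.
|000⟩: (-0.4369)(0.9608)(0.9956) = -0.4179
|001⟩: (-0.4369)(0.9608)(0.09386) = -0.0394
|010⟩: (-0.4369)(0.2773)(0.9956) = -0.1206
|011⟩: (-0.4369)(0.2773)(0.09386) = -0.01137
|100⟩: (0.8995)(0.9608)(0.9956) = 0.8604
|101⟩: (0.8995)(0.9608)(0.09386) = 0.08112
|110⟩: (0.8995)(0.2773)(0.9956) = 0.2483
|111⟩: (0.8995)(0.2773)(0.09386) = 0.02341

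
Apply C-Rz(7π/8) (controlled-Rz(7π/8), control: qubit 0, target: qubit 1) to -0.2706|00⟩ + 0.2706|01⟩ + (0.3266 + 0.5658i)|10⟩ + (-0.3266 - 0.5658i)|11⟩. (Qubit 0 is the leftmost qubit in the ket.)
-0.2706|00⟩ + 0.2706|01⟩ + (0.6186 - 0.2099i)|10⟩ + (0.4912 - 0.4307i)|11⟩

C-Rz(7π/8) leaves the control-|0⟩ kets |00⟩, |01⟩ unchanged and applies Rz(7π/8) to qubit 1 on the control-|1⟩ pair (|10⟩, |11⟩).
Rz(7π/8) = [[e^(−iθ/2), 0], [0, e^(iθ/2)]] with e^(±iθ/2) = cos(θ/2) ± i·sin(θ/2); θ = 7π/8, cos(θ/2) ≈ 0.19509, sin(θ/2) ≈ 0.980785.
With a = amp(|10⟩) = (0.3266 + 0.5658i) and b = amp(|11⟩) = (-0.3266 - 0.5658i):
new amp(|10⟩) = (0.19509 - 0.980785i)·a = (0.6186 - 0.2099i)
new amp(|11⟩) = (0.19509 + 0.980785i)·b = (0.4912 - 0.4307i)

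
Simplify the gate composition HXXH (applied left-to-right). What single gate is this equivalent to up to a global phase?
I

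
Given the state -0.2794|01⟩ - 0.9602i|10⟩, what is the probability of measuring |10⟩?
0.922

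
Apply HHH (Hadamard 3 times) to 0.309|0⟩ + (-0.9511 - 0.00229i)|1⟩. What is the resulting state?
(-0.454 - 0.001619i)|0⟩ + (0.891 + 0.001619i)|1⟩

H² = I, so H^3 = H: a single Hadamard. With (a, b) = (0.309, (-0.9511 - 0.00229i)), H gives ((a + b)/√2, (a − b)/√2) = ((-0.454 - 0.001619i), (0.891 + 0.001619i)).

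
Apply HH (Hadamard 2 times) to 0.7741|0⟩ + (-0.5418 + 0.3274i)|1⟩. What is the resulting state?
0.7741|0⟩ + (-0.5418 + 0.3274i)|1⟩

H² = I, so an even number of Hadamards cancels: H^2 = I and the state is unchanged.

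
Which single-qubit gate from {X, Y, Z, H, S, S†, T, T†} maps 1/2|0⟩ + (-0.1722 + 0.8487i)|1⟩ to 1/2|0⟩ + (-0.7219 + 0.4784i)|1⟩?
T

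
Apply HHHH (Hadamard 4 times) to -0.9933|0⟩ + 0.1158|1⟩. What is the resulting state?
-0.9933|0⟩ + 0.1158|1⟩

H² = I, so an even number of Hadamards cancels: H^4 = I and the state is unchanged.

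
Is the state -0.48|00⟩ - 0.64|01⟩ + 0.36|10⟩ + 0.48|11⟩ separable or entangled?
Separable

Writing the state as a|00⟩ + b|01⟩ + c|10⟩ + d|11⟩, it is a product state iff ad − bc = 0.
Here (a, b, c, d) = (-0.48, -0.64, 0.36, 0.48): ad − bc = (-0.48)(0.48) − (-0.64)(0.36) = 0, so the state is separable.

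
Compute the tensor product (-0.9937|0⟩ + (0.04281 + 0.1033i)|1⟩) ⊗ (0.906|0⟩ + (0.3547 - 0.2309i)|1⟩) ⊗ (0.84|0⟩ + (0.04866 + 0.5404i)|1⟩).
-0.7562|000⟩ + (-0.04381 - 0.4865i)|001⟩ + (-0.2961 + 0.1927i)|010⟩ + (-0.1411 - 0.1793i)|011⟩ + (0.03258 + 0.07862i)|100⟩ + (-0.04869 + 0.02551i)|101⟩ + (0.03279 + 0.02247i)|110⟩ + (-0.01256 + 0.0224i)|111⟩

amp(|b₁b₂…⟩) = product of the factor amplitudes for bits b₁, b₂, …; only kets whose every factor amplitude is nonzero survive.
|000⟩: (-0.9937)(0.906)(0.84) = -0.7562
|001⟩: (-0.9937)(0.906)(0.04866 + 0.5404i) = (-0.04381 - 0.4865i)
|010⟩: (-0.9937)(0.3547 - 0.2309i)(0.84) = (-0.2961 + 0.1927i)
|011⟩: (-0.9937)(0.3547 - 0.2309i)(0.04866 + 0.5404i) = (-0.1411 - 0.1793i)
|100⟩: (0.04281 + 0.1033i)(0.906)(0.84) = (0.03258 + 0.07862i)
|101⟩: (0.04281 + 0.1033i)(0.906)(0.04866 + 0.5404i) = (-0.04869 + 0.02551i)
|110⟩: (0.04281 + 0.1033i)(0.3547 - 0.2309i)(0.84) = (0.03279 + 0.02247i)
|111⟩: (0.04281 + 0.1033i)(0.3547 - 0.2309i)(0.04866 + 0.5404i) = (-0.01256 + 0.0224i)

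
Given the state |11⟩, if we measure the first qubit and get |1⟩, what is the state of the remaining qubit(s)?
|1⟩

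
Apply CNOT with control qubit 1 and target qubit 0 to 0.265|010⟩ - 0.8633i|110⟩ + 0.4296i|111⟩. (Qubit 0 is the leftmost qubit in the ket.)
-0.8633i|010⟩ + 0.4296i|011⟩ + 0.265|110⟩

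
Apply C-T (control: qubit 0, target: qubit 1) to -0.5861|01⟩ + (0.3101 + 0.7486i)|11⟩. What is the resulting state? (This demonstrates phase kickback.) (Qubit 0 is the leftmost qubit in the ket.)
-0.5861|01⟩ + (-0.3101 + 0.7486i)|11⟩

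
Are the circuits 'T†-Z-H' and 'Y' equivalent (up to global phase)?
No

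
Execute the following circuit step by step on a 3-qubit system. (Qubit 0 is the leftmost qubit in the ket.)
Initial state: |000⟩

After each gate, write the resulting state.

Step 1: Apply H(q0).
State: 1/√2|000⟩ + 1/√2|100⟩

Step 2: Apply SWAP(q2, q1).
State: 1/√2|000⟩ + 1/√2|100⟩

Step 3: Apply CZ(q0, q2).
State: 1/√2|000⟩ + 1/√2|100⟩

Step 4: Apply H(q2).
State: 1/2|000⟩ + 1/2|001⟩ + 1/2|100⟩ + 1/2|101⟩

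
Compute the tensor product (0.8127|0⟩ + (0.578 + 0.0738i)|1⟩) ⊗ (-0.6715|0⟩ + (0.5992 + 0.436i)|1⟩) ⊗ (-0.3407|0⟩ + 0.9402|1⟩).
0.1859|000⟩ - 0.5131|001⟩ + (-0.1659 - 0.1207i)|010⟩ + (0.4578 + 0.3331i)|011⟩ + (0.1322 + 0.01688i)|100⟩ + (-0.3649 - 0.04659i)|101⟩ + (-0.107 - 0.1009i)|110⟩ + (0.2954 + 0.2785i)|111⟩

amp(|b₁b₂…⟩) = product of the factor amplitudes for bits b₁, b₂, …; only kets whose every factor amplitude is nonzero survive.
|000⟩: (0.8127)(-0.6715)(-0.3407) = 0.1859
|001⟩: (0.8127)(-0.6715)(0.9402) = -0.5131
|010⟩: (0.8127)(0.5992 + 0.436i)(-0.3407) = (-0.1659 - 0.1207i)
|011⟩: (0.8127)(0.5992 + 0.436i)(0.9402) = (0.4578 + 0.3331i)
|100⟩: (0.578 + 0.0738i)(-0.6715)(-0.3407) = (0.1322 + 0.01688i)
|101⟩: (0.578 + 0.0738i)(-0.6715)(0.9402) = (-0.3649 - 0.04659i)
|110⟩: (0.578 + 0.0738i)(0.5992 + 0.436i)(-0.3407) = (-0.107 - 0.1009i)
|111⟩: (0.578 + 0.0738i)(0.5992 + 0.436i)(0.9402) = (0.2954 + 0.2785i)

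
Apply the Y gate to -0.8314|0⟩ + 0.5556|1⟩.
-0.5556i|0⟩ - 0.8314i|1⟩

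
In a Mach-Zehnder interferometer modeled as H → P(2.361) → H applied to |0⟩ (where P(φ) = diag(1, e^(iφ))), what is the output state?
(0.1448 + 0.3519i)|0⟩ + (0.8552 - 0.3519i)|1⟩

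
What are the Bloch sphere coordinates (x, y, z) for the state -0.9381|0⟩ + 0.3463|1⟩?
(-0.6497, 0, 0.7601)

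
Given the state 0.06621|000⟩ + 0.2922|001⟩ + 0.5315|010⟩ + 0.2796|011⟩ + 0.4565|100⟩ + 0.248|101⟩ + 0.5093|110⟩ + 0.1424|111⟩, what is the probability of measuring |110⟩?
0.2594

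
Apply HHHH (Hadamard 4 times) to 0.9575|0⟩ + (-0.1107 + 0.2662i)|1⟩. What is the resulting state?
0.9575|0⟩ + (-0.1107 + 0.2662i)|1⟩

H² = I, so an even number of Hadamards cancels: H^4 = I and the state is unchanged.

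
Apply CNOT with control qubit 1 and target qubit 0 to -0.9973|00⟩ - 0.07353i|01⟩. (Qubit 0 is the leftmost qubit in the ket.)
-0.9973|00⟩ - 0.07353i|11⟩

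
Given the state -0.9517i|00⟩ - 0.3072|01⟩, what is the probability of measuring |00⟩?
0.9057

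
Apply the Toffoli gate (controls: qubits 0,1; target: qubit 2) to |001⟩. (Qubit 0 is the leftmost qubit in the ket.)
|001⟩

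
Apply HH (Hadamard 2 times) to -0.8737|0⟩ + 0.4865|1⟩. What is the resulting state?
-0.8737|0⟩ + 0.4865|1⟩

H² = I, so an even number of Hadamards cancels: H^2 = I and the state is unchanged.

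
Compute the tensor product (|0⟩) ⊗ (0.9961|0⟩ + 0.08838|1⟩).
0.9961|00⟩ + 0.08838|01⟩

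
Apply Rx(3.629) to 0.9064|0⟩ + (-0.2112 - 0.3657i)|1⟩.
(-0.5736 + 0.205i)|0⟩ + (0.05096 - 0.7914i)|1⟩

Rx(3.629) = [[cos(θ/2), −i·sin(θ/2)], [−i·sin(θ/2), cos(θ/2)]]; θ = 3.629, cos(θ/2) ≈ -0.241299, sin(θ/2) ≈ 0.970451.
With a = amp(|0⟩) = 0.9064 and b = amp(|1⟩) = (-0.2112 - 0.3657i):
new amp(|0⟩) = (-0.241299)·a + (-0.970451i)·b = (-0.5736 + 0.205i)
new amp(|1⟩) = (-0.970451i)·a + (-0.241299)·b = (0.05096 - 0.7914i)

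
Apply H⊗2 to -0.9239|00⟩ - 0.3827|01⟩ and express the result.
-0.6533|00⟩ - 0.2706|01⟩ - 0.6533|10⟩ - 0.2706|11⟩

H⊗2 gives amp(|y⟩) = (1/2) Σ_x (−1)^(x·y) amp(|x⟩), where x·y is the number of positions in which both x and y have a 1.
|00⟩: (-0.9239 - 0.3827)/2 = -0.6533
|01⟩: (-0.9239 + 0.3827)/2 = -0.2706
|10⟩: (-0.9239 - 0.3827)/2 = -0.6533
|11⟩: (-0.9239 + 0.3827)/2 = -0.2706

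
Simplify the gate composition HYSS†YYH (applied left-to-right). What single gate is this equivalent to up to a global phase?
Y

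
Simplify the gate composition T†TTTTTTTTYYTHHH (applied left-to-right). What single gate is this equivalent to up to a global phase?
H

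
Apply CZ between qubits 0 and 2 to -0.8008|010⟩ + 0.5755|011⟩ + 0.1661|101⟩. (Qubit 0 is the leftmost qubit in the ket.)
-0.8008|010⟩ + 0.5755|011⟩ - 0.1661|101⟩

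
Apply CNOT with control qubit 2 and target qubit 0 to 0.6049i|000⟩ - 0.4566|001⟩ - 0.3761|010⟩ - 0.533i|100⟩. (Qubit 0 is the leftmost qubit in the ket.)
0.6049i|000⟩ - 0.3761|010⟩ - 0.533i|100⟩ - 0.4566|101⟩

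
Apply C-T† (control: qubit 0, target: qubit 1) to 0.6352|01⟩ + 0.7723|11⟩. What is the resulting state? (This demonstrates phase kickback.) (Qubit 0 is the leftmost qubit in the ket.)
0.6352|01⟩ + (0.5461 - 0.5461i)|11⟩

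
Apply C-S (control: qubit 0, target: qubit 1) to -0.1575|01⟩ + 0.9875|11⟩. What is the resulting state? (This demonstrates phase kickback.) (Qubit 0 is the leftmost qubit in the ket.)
-0.1575|01⟩ + 0.9875i|11⟩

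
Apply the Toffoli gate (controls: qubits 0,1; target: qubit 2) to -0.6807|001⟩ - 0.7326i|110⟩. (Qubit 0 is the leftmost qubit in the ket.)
-0.6807|001⟩ - 0.7326i|111⟩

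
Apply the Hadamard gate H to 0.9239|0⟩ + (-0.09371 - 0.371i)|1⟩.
(0.587 - 0.2623i)|0⟩ + (0.7196 + 0.2623i)|1⟩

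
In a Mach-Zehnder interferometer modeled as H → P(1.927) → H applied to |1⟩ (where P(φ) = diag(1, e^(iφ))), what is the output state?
(0.6744 - 0.4686i)|0⟩ + (0.3256 + 0.4686i)|1⟩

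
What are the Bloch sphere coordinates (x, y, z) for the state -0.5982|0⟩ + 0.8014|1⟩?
(-0.9588, 0, -0.2844)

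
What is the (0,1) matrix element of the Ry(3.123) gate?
-1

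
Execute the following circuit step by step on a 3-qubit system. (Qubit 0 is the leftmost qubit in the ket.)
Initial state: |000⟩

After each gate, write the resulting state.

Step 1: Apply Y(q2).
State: i|001⟩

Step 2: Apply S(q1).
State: i|001⟩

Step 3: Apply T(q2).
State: (-1/√2 + (1/√2)i)|001⟩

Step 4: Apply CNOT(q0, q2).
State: (-1/√2 + (1/√2)i)|001⟩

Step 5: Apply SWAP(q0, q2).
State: (-1/√2 + (1/√2)i)|100⟩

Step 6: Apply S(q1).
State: (-1/√2 + (1/√2)i)|100⟩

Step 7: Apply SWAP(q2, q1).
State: (-1/√2 + (1/√2)i)|100⟩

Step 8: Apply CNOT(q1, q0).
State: (-1/√2 + (1/√2)i)|100⟩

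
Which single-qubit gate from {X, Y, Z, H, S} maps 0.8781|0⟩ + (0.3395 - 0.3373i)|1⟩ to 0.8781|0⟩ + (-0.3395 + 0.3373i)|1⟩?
Z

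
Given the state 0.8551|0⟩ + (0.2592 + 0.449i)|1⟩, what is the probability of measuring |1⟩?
0.2688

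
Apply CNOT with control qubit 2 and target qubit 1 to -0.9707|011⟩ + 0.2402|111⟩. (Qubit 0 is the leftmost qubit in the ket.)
-0.9707|001⟩ + 0.2402|101⟩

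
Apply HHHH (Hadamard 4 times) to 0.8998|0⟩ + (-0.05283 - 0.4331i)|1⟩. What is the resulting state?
0.8998|0⟩ + (-0.05283 - 0.4331i)|1⟩

H² = I, so an even number of Hadamards cancels: H^4 = I and the state is unchanged.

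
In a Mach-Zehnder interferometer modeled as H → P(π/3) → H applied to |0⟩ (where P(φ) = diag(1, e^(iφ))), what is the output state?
(0.75 + 0.433i)|0⟩ + (0.25 - 0.433i)|1⟩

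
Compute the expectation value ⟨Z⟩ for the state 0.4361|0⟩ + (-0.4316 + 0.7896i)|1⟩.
-0.6196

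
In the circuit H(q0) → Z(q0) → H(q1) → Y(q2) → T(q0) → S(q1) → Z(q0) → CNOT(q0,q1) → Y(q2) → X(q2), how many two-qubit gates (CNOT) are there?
1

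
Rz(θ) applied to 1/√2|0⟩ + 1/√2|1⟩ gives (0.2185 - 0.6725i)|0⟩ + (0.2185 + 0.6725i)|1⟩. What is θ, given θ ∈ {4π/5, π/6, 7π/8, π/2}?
4π/5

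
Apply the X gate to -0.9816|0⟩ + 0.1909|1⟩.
0.1909|0⟩ - 0.9816|1⟩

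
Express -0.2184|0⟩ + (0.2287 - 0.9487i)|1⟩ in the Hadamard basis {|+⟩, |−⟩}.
(0.007283 - 0.6708i)|+⟩ + (-0.3161 + 0.6708i)|−⟩

With |ψ⟩ = α|0⟩ + β|1⟩, the Hadamard-basis coefficients are ⟨+|ψ⟩ = (α + β)/√2 and ⟨−|ψ⟩ = (α − β)/√2.
Here α = -0.2184, β = (0.2287 - 0.9487i): (α + β)/√2 = (0.007283 - 0.6708i), (α − β)/√2 = (-0.3161 + 0.6708i).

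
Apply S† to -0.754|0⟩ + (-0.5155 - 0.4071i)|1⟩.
-0.754|0⟩ + (-0.4071 + 0.5155i)|1⟩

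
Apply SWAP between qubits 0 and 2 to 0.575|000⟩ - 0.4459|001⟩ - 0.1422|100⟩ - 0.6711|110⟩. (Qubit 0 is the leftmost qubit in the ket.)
0.575|000⟩ - 0.1422|001⟩ - 0.6711|011⟩ - 0.4459|100⟩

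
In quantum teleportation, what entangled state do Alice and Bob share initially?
Bell state |Φ+⟩ = (|00⟩ + |11⟩)/√2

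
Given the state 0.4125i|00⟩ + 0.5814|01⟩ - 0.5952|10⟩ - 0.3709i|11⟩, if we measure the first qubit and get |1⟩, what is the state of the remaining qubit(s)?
-0.8487|0⟩ - 0.5289i|1⟩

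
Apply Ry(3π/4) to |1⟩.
-0.9239|0⟩ + 0.3827|1⟩

Ry(3π/4) = [[cos(θ/2), −sin(θ/2)], [sin(θ/2), cos(θ/2)]]; θ = 3π/4, cos(θ/2) ≈ 0.382683, sin(θ/2) ≈ 0.92388.
With a = amp(|0⟩) = 0 and b = amp(|1⟩) = 1:
new amp(|0⟩) = (0.382683)·a + (-0.92388)·b = -0.9239
new amp(|1⟩) = (0.92388)·a + (0.382683)·b = 0.3827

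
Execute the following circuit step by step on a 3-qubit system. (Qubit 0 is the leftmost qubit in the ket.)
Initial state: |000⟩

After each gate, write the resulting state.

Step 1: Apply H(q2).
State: 1/√2|000⟩ + 1/√2|001⟩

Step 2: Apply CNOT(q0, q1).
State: 1/√2|000⟩ + 1/√2|001⟩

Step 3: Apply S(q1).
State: 1/√2|000⟩ + 1/√2|001⟩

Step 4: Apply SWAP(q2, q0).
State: 1/√2|000⟩ + 1/√2|100⟩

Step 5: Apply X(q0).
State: 1/√2|000⟩ + 1/√2|100⟩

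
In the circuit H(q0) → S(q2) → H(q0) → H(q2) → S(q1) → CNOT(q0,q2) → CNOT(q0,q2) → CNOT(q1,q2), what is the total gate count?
8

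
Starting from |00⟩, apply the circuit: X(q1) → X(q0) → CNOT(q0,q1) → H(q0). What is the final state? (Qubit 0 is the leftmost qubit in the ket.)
1/√2|00⟩ - 1/√2|10⟩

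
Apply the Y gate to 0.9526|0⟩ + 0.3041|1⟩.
-0.3041i|0⟩ + 0.9526i|1⟩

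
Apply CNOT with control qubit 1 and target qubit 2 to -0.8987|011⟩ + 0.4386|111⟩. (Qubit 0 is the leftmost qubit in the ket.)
-0.8987|010⟩ + 0.4386|110⟩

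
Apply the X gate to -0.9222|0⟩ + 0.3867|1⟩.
0.3867|0⟩ - 0.9222|1⟩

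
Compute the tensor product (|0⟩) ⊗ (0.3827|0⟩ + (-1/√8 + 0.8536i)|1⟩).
0.3827|00⟩ + (-1/√8 + 0.8536i)|01⟩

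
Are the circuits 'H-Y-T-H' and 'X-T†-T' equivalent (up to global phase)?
No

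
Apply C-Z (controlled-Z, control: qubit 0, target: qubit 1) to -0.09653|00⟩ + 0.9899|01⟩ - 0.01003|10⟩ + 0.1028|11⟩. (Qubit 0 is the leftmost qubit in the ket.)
-0.09653|00⟩ + 0.9899|01⟩ - 0.01003|10⟩ - 0.1028|11⟩

C-Z leaves the control-|0⟩ kets |00⟩, |01⟩ unchanged and applies Z to qubit 1 on the control-|1⟩ pair (|10⟩, |11⟩).
Z = [[1, 0], [0, -1]].
With a = amp(|10⟩) = -0.01003 and b = amp(|11⟩) = 0.1028:
new amp(|10⟩) = (1)·a = -0.01003
new amp(|11⟩) = (-1)·b = -0.1028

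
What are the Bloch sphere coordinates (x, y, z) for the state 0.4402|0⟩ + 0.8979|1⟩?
(0.7905, 0, -0.6124)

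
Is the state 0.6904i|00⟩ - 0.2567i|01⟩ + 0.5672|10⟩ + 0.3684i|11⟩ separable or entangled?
Entangled

Writing the state as a|00⟩ + b|01⟩ + c|10⟩ + d|11⟩, it is a product state iff ad − bc = 0.
Here (a, b, c, d) = (0.6904i, -0.2567i, 0.5672, 0.3684i): ad − bc = (0.6904i)(0.3684i) − (-0.2567i)(0.5672) = (-0.2543 + 0.1456i) ≠ 0, so the state is entangled.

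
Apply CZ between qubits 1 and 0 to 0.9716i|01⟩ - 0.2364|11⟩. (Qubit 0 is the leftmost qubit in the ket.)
0.9716i|01⟩ + 0.2364|11⟩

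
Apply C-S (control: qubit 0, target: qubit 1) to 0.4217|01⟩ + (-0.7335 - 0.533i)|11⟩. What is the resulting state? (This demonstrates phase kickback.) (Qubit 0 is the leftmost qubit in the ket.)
0.4217|01⟩ + (0.533 - 0.7335i)|11⟩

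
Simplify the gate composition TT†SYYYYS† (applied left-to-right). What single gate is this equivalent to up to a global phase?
I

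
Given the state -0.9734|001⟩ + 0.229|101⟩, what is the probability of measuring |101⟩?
0.05244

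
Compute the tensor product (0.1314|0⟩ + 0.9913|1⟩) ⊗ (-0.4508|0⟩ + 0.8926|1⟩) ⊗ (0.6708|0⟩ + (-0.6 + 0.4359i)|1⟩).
-0.03973|000⟩ + (0.03554 - 0.02582i)|001⟩ + 0.07868|010⟩ + (-0.07037 + 0.05113i)|011⟩ - 0.2998|100⟩ + (0.2681 - 0.1948i)|101⟩ + 0.5935|110⟩ + (-0.5309 + 0.3857i)|111⟩

amp(|b₁b₂…⟩) = product of the factor amplitudes for bits b₁, b₂, …; only kets whose every factor amplitude is nonzero survive.
|000⟩: (0.1314)(-0.4508)(0.6708) = -0.03973
|001⟩: (0.1314)(-0.4508)(-0.6 + 0.4359i) = (0.03554 - 0.02582i)
|010⟩: (0.1314)(0.8926)(0.6708) = 0.07868
|011⟩: (0.1314)(0.8926)(-0.6 + 0.4359i) = (-0.07037 + 0.05113i)
|100⟩: (0.9913)(-0.4508)(0.6708) = -0.2998
|101⟩: (0.9913)(-0.4508)(-0.6 + 0.4359i) = (0.2681 - 0.1948i)
|110⟩: (0.9913)(0.8926)(0.6708) = 0.5935
|111⟩: (0.9913)(0.8926)(-0.6 + 0.4359i) = (-0.5309 + 0.3857i)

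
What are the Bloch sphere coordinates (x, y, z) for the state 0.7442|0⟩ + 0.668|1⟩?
(0.9943, 0, 0.1076)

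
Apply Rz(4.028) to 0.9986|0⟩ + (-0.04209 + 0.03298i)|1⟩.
(-0.4282 - 0.9021i)|0⟩ + (-0.01174 - 0.05217i)|1⟩

Rz(4.028) = [[e^(−iθ/2), 0], [0, e^(iθ/2)]] with e^(±iθ/2) = cos(θ/2) ± i·sin(θ/2); θ = 4.028, cos(θ/2) ≈ -0.428836, sin(θ/2) ≈ 0.903382.
With a = amp(|0⟩) = 0.9986 and b = amp(|1⟩) = (-0.04209 + 0.03298i):
new amp(|0⟩) = (-0.428836 - 0.903382i)·a = (-0.4282 - 0.9021i)
new amp(|1⟩) = (-0.428836 + 0.903382i)·b = (-0.01174 - 0.05217i)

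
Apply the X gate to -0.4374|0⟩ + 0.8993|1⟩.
0.8993|0⟩ - 0.4374|1⟩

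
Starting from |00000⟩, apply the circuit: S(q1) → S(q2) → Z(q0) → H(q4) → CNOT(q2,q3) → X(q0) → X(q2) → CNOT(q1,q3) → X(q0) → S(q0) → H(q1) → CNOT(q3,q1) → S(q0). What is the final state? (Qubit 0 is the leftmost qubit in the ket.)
1/2|00100⟩ + 1/2|00101⟩ + 1/2|01100⟩ + 1/2|01101⟩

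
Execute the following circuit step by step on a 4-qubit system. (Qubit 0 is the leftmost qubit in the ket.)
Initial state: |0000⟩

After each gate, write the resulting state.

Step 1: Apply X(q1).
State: |0100⟩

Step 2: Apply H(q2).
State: 1/√2|0100⟩ + 1/√2|0110⟩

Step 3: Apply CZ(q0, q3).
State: 1/√2|0100⟩ + 1/√2|0110⟩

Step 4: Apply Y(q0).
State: (1/√2)i|1100⟩ + (1/√2)i|1110⟩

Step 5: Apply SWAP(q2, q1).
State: (1/√2)i|1010⟩ + (1/√2)i|1110⟩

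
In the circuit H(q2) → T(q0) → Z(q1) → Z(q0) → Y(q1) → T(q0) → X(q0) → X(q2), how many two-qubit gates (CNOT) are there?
0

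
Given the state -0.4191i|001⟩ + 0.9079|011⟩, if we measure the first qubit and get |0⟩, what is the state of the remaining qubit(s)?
-0.4191i|01⟩ + 0.9079|11⟩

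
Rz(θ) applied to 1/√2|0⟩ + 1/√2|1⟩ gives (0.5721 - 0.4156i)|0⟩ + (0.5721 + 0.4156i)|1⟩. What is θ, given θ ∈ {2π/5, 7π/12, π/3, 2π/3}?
2π/5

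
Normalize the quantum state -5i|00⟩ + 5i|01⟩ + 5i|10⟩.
-(1/√3)i|00⟩ + (1/√3)i|01⟩ + (1/√3)i|10⟩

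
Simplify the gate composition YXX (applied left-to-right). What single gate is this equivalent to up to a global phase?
Y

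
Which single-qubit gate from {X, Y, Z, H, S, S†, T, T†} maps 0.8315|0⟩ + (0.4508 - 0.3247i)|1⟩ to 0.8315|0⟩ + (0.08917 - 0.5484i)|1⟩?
T†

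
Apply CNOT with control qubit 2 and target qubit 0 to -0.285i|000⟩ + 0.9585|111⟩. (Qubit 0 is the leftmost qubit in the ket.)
-0.285i|000⟩ + 0.9585|011⟩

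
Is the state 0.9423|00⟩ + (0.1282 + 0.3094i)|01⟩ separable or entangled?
Separable

Writing the state as a|00⟩ + b|01⟩ + c|10⟩ + d|11⟩, it is a product state iff ad − bc = 0.
Here (a, b, c, d) = (0.9423, (0.1282 + 0.3094i), 0, 0): ad − bc = (0.9423)(0) − (0.1282 + 0.3094i)(0) = 0, so the state is separable.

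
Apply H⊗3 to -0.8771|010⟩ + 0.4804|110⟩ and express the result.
-0.1403|000⟩ - 0.1403|001⟩ + 0.1403|010⟩ + 0.1403|011⟩ - 0.4799|100⟩ - 0.4799|101⟩ + 0.4799|110⟩ + 0.4799|111⟩

H⊗3 gives amp(|y⟩) = (1/2√2) Σ_x (−1)^(x·y) amp(|x⟩), where x·y is the number of positions in which both x and y have a 1.
|000⟩: (-0.8771 + 0.4804)/(2√2) = -0.1403
|001⟩: (-0.8771 + 0.4804)/(2√2) = -0.1403
|010⟩: (0.8771 - 0.4804)/(2√2) = 0.1403
|011⟩: (0.8771 - 0.4804)/(2√2) = 0.1403
|100⟩: (-0.8771 - 0.4804)/(2√2) = -0.4799
|101⟩: (-0.8771 - 0.4804)/(2√2) = -0.4799
|110⟩: (0.8771 + 0.4804)/(2√2) = 0.4799
|111⟩: (0.8771 + 0.4804)/(2√2) = 0.4799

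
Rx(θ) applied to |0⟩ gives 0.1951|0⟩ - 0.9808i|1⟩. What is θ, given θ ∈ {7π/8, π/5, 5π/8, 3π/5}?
7π/8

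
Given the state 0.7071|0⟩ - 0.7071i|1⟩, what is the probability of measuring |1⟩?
0.5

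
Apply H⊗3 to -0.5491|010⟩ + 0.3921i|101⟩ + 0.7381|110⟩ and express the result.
(0.06682 + 0.1386i)|000⟩ + (0.06682 - 0.1386i)|001⟩ + (-0.06682 + 0.1386i)|010⟩ + (-0.06682 - 0.1386i)|011⟩ + (-0.4551 - 0.1386i)|100⟩ + (-0.4551 + 0.1386i)|101⟩ + (0.4551 - 0.1386i)|110⟩ + (0.4551 + 0.1386i)|111⟩

H⊗3 gives amp(|y⟩) = (1/2√2) Σ_x (−1)^(x·y) amp(|x⟩), where x·y is the number of positions in which both x and y have a 1.
|000⟩: (-0.5491 + 0.3921i + 0.7381)/(2√2) = (0.06682 + 0.1386i)
|001⟩: (-0.5491 - 0.3921i + 0.7381)/(2√2) = (0.06682 - 0.1386i)
|010⟩: (0.5491 + 0.3921i - 0.7381)/(2√2) = (-0.06682 + 0.1386i)
|011⟩: (0.5491 - 0.3921i - 0.7381)/(2√2) = (-0.06682 - 0.1386i)
|100⟩: (-0.5491 - 0.3921i - 0.7381)/(2√2) = (-0.4551 - 0.1386i)
|101⟩: (-0.5491 + 0.3921i - 0.7381)/(2√2) = (-0.4551 + 0.1386i)
|110⟩: (0.5491 - 0.3921i + 0.7381)/(2√2) = (0.4551 - 0.1386i)
|111⟩: (0.5491 + 0.3921i + 0.7381)/(2√2) = (0.4551 + 0.1386i)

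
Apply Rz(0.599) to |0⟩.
(0.9555 - 0.295i)|0⟩

Rz(0.599) = [[e^(−iθ/2), 0], [0, e^(iθ/2)]] with e^(±iθ/2) = cos(θ/2) ± i·sin(θ/2); θ = 0.599, cos(θ/2) ≈ 0.955484, sin(θ/2) ≈ 0.295043.
With a = amp(|0⟩) = 1 and b = amp(|1⟩) = 0:
new amp(|0⟩) = (0.955484 - 0.295043i)·a = (0.9555 - 0.295i)
new amp(|1⟩) = (0.955484 + 0.295043i)·b = 0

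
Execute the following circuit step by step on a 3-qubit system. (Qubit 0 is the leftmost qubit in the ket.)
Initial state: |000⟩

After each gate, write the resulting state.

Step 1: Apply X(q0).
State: |100⟩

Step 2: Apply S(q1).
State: |100⟩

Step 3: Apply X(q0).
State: |000⟩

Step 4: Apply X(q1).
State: |010⟩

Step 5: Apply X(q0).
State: |110⟩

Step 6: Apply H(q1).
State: 1/√2|100⟩ - 1/√2|110⟩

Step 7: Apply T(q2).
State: 1/√2|100⟩ - 1/√2|110⟩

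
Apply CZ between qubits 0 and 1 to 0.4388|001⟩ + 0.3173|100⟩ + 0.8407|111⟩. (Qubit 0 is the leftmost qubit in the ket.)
0.4388|001⟩ + 0.3173|100⟩ - 0.8407|111⟩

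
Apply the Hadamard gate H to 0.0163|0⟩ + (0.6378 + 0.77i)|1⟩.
(0.4625 + 0.5445i)|0⟩ + (-0.4395 - 0.5445i)|1⟩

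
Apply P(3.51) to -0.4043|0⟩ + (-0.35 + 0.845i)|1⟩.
-0.4043|0⟩ + (0.6308 - 0.6623i)|1⟩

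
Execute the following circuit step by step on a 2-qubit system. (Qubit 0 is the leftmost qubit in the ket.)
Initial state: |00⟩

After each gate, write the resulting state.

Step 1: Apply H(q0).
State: 1/√2|00⟩ + 1/√2|10⟩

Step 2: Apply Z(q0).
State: 1/√2|00⟩ - 1/√2|10⟩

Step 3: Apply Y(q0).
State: (1/√2)i|00⟩ + (1/√2)i|10⟩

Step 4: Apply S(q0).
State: (1/√2)i|00⟩ - 1/√2|10⟩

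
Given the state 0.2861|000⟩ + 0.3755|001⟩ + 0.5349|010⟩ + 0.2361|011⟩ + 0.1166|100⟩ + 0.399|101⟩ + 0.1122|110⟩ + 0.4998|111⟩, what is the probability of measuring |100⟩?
0.0136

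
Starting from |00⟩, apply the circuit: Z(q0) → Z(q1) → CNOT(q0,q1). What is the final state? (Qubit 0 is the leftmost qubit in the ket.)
|00⟩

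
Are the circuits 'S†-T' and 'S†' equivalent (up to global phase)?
No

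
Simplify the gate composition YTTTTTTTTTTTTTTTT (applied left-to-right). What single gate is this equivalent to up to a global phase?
Y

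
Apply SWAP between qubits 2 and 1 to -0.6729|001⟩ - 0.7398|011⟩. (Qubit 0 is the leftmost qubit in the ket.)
-0.6729|010⟩ - 0.7398|011⟩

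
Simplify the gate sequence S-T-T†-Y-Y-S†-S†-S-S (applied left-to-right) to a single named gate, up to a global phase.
S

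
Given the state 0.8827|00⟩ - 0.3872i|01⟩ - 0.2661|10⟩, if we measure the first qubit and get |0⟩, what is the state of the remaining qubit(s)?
0.9158|0⟩ - 0.4017i|1⟩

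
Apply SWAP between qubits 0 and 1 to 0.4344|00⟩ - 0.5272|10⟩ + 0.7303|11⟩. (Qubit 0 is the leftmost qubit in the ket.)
0.4344|00⟩ - 0.5272|01⟩ + 0.7303|11⟩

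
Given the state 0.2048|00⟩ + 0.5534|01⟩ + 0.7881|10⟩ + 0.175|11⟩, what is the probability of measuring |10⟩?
0.6211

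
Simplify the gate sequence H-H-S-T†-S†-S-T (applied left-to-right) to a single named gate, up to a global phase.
S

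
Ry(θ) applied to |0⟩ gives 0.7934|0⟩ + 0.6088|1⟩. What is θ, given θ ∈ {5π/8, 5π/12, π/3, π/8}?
5π/12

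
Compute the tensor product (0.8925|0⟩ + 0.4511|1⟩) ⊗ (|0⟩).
0.8925|00⟩ + 0.4511|10⟩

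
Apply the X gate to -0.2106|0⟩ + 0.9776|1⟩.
0.9776|0⟩ - 0.2106|1⟩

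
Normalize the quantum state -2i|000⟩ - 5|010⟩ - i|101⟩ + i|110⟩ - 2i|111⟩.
-0.3381i|000⟩ - 0.8452|010⟩ - 0.169i|101⟩ + 0.169i|110⟩ - 0.3381i|111⟩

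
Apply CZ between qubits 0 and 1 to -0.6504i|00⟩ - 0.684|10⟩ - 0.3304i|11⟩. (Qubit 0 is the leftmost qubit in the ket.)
-0.6504i|00⟩ - 0.684|10⟩ + 0.3304i|11⟩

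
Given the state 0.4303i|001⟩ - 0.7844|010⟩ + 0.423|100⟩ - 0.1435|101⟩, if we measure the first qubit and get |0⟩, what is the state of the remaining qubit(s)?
0.481i|01⟩ - 0.8767|10⟩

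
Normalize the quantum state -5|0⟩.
-|0⟩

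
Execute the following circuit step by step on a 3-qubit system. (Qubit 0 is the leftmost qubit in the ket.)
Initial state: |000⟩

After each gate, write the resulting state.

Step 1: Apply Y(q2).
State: i|001⟩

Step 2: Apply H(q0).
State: (1/√2)i|001⟩ + (1/√2)i|101⟩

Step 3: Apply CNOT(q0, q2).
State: (1/√2)i|001⟩ + (1/√2)i|100⟩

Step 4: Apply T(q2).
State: (-1/2 + (1/2)i)|001⟩ + (1/√2)i|100⟩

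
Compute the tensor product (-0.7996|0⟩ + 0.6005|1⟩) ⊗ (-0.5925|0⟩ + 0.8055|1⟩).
0.4738|00⟩ - 0.6441|01⟩ - 0.3558|10⟩ + 0.4837|11⟩

amp(|b₁b₂…⟩) = product of the factor amplitudes for bits b₁, b₂, …; only kets whose every factor amplitude is nonzero survive.
|00⟩: (-0.7996)(-0.5925) = 0.4738
|01⟩: (-0.7996)(0.8055) = -0.6441
|10⟩: (0.6005)(-0.5925) = -0.3558
|11⟩: (0.6005)(0.8055) = 0.4837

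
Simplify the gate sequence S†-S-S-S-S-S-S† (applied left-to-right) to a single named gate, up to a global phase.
S†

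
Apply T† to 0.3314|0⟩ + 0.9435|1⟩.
0.3314|0⟩ + (0.6672 - 0.6672i)|1⟩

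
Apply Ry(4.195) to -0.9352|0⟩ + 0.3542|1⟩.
0.1639|0⟩ - 0.9865|1⟩

Ry(4.195) = [[cos(θ/2), −sin(θ/2)], [sin(θ/2), cos(θ/2)]]; θ = 4.195, cos(θ/2) ≈ -0.502687, sin(θ/2) ≈ 0.864469.
With a = amp(|0⟩) = -0.9352 and b = amp(|1⟩) = 0.3542:
new amp(|0⟩) = (-0.502687)·a + (-0.864469)·b = 0.1639
new amp(|1⟩) = (0.864469)·a + (-0.502687)·b = -0.9865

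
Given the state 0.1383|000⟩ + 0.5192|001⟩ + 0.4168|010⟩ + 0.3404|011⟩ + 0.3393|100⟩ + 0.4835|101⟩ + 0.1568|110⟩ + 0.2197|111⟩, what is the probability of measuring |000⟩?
0.01913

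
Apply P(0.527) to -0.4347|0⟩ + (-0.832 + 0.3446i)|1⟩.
-0.4347|0⟩ + (-0.8924 - 0.1206i)|1⟩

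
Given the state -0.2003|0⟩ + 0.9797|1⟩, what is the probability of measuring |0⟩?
0.04012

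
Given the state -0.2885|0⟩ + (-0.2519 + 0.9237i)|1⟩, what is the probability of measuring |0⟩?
0.08323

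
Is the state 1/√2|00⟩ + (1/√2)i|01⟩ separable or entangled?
Separable

Writing the state as a|00⟩ + b|01⟩ + c|10⟩ + d|11⟩, it is a product state iff ad − bc = 0.
Here (a, b, c, d) = (1/√2, (1/√2)i, 0, 0): ad − bc = (1/√2)(0) − ((1/√2)i)(0) = 0, so the state is separable.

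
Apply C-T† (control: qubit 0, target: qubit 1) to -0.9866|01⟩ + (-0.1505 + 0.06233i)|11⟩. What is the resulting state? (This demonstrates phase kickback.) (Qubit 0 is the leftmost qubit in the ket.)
-0.9866|01⟩ + (-0.06235 + 0.1505i)|11⟩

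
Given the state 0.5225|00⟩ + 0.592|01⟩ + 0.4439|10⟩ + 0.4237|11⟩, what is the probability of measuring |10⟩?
0.197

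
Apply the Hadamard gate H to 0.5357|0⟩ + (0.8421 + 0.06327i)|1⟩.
(0.9743 + 0.04474i)|0⟩ + (-0.2167 - 0.04474i)|1⟩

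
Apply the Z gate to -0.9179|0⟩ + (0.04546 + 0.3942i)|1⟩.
-0.9179|0⟩ + (-0.04546 - 0.3942i)|1⟩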